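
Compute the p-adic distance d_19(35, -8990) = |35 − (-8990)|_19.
d_19(35, -8990) = 1/361

Step 1 — x − y = 35 − (-8990) = 9025. Step 2 — v_19(9025) = 2 (factor: 9025 = (19^2 · 25); the sign does not affect v_p). Step 3 — |x − y|_19 = 19^{-2} = 1/361.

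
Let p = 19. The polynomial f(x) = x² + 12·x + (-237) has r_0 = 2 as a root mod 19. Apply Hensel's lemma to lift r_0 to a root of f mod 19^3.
r_2 = 1617 (mod 6859)

Hensel: r_{i+1} = r_i − f(r_i)·(f′(r_i))^{-1} mod 19^{i+2}, f′(x) = 2x + 12. Iterate:
  r_0 = 2 (mod 19)
  r_1 = 173 (mod 361)
  r_2 = 1617 (mod 6859)
Final: r = 1617 satisfies f(r) ≡ 0 mod 19^3.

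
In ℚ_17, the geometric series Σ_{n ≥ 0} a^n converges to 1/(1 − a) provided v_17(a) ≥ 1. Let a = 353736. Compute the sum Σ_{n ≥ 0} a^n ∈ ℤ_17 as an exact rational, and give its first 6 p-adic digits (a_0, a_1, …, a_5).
Σ a^n = 1/(1 − a) = -1/353735;  first 6 digits = (1, 0, 0, 4, 4, 0)

v_17(a) = 3 ≥ 1, so the series converges in ℤ_17 to 1/(1 − a) = 1/(1 − 353736) = -1/353735. Expand this rational in ℤ_17: compute digits iteratively via d_i = x_i mod 17, x_{i+1} = (x_i − d_i)/17. The first 6 digits are (1, 0, 0, 4, 4, 0).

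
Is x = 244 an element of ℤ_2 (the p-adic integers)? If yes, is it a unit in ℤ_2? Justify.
x ∈ ℤ_2 but not a unit; v_2(x) = 2 > 0

ℤ_2 = {x ∈ ℚ_2 : v_2(x) ≥ 0} and ℤ_2^× = {x ∈ ℤ_2 : v_2(x) = 0}. Here v_2(244) = v_2(num) − v_2(den) = 2; compare against these criteria.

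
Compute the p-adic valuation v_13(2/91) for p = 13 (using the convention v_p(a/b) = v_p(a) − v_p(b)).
v_13(2/91) = -1

Factor powers of 13 from the numerator and denominator of the reduced fraction: 2 = 13^0 · 2 and 91 = 13^1 · 7. Apply v_p(a/b) = v_p(a) − v_p(b): v_13(2/91) = 0 − 1 = -1.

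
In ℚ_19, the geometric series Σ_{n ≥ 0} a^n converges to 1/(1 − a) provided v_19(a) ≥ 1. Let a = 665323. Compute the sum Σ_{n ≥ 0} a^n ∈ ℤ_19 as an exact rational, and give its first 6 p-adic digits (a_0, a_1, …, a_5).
Σ a^n = 1/(1 − a) = -1/665322;  first 6 digits = (1, 0, 0, 2, 5, 0)

v_19(a) = 3 ≥ 1, so the series converges in ℤ_19 to 1/(1 − a) = 1/(1 − 665323) = -1/665322. Expand this rational in ℤ_19: compute digits iteratively via d_i = x_i mod 19, x_{i+1} = (x_i − d_i)/19. The first 6 digits are (1, 0, 0, 2, 5, 0).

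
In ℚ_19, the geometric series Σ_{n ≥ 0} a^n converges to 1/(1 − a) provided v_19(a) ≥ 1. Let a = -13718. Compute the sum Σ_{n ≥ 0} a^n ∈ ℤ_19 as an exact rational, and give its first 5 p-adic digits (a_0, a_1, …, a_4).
Σ a^n = 1/(1 − a) = 1/13719;  first 5 digits = (1, 0, 0, 17, 18)

v_19(a) = 3 ≥ 1, so the series converges in ℤ_19 to 1/(1 − a) = 1/(1 − (-13718)) = 1/13719. Expand this rational in ℤ_19: compute digits iteratively via d_i = x_i mod 19, x_{i+1} = (x_i − d_i)/19. The first 5 digits are (1, 0, 0, 17, 18).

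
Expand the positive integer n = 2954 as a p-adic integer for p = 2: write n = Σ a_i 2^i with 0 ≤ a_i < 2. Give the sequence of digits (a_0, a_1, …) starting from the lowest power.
(a_0, a_1, …) = (0, 1, 0, 1, 0, 0, 0, 1, 1, 1, 0, 1)

Repeated division by 2 gives the digits low-to-high: 2954 = 1·2^1 + 1·2^3 + 1·2^7 + 1·2^8 + 1·2^9 + 1·2^11. Digit sequence: (0, 1, 0, 1, 0, 0, 0, 1, 1, 1, 0, 1).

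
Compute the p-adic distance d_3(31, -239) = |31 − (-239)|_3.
d_3(31, -239) = 1/27

Step 1 — x − y = 31 − (-239) = 270. Step 2 — v_3(270) = 3 (factor: 270 = (3^3 · 10); the sign does not affect v_p). Step 3 — |x − y|_3 = 3^{-3} = 1/27.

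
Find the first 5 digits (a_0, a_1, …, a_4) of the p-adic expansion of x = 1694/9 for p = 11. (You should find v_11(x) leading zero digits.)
(a_0, …, a_4) = (0, 0, 4, 1, 6)

v_11(1694/9) = 2, so a_0 = ... = a_1 = 0. Factor out: x = 11^2 · u with u = 14/9 a unit in ℤ_11. Expand u iteratively via a_{v+i} = u_i mod 11, u_{i+1} = (u_i − a_{v+i})/11:
  u_0 = 14/9;  a_2 = 4;  u_1 = (u_0 − 4)/11 = -2/9
  u_1 = -2/9;  a_3 = 1;  u_2 = (u_1 − 1)/11 = -1/9
  u_2 = -1/9;  a_4 = 6;  u_3 = (u_2 − 6)/11 = -5/9
Digits: (0, 0, 4, 1, 6).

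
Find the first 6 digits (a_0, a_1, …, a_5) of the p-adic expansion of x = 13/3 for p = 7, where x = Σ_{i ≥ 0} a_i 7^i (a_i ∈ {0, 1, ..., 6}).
(a_0, …, a_5) = (2, 5, 4, 4, 4, 4)

v_7(13/3) = 0 (numerator and denominator both coprime to 7), so x ∈ ℤ_7^×. Compute digits iteratively via a_i = x_i mod 7, x_{i+1} = (x_i − a_i)/7, with x_0 = x:
  x_0 = 13/3;  a_0 = 2;  x_1 = (x_0 − 2)/7 = 1/3
  x_1 = 1/3;  a_1 = 5;  x_2 = (x_1 − 5)/7 = -2/3
  x_2 = -2/3;  a_2 = 4;  x_3 = (x_2 − 4)/7 = -2/3
  x_3 = -2/3;  a_3 = 4;  x_4 = (x_3 − 4)/7 = -2/3
  x_4 = -2/3;  a_4 = 4;  x_5 = (x_4 − 4)/7 = -2/3
  x_5 = -2/3;  a_5 = 4;  x_6 = (x_5 − 4)/7 = -2/3
Digits: (2, 5, 4, 4, 4, 4).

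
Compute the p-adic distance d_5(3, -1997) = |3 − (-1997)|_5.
d_5(3, -1997) = 1/125

Step 1 — x − y = 3 − (-1997) = 2000. Step 2 — v_5(2000) = 3 (factor: 2000 = (5^3 · 16); the sign does not affect v_p). Step 3 — |x − y|_5 = 5^{-3} = 1/125.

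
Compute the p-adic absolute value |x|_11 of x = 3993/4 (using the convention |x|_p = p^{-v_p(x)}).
|3993/4|_11 = 1/1331

Step 1 — compute v_11(x) by factoring powers of 11 out of the numerator and denominator: v_11(3993/4) = 3. Step 2 — apply |x|_p = p^{-v_p(x)} = 11^{-3} = 1/1331.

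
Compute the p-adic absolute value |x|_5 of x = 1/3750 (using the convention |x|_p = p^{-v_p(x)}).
|1/3750|_5 = 625

Step 1 — compute v_5(x) by factoring powers of 5 out of the numerator and denominator: v_5(1/3750) = -4. Step 2 — apply |x|_p = p^{-v_p(x)} = 5^{4} = 625.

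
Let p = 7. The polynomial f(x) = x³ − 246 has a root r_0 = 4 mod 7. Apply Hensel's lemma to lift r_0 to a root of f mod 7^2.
r_1 = 18 (mod 49)

Hensel: r_{i+1} = r_i − f(r_i)/f′(r_i) mod 7^{i+2}, where f′(x) = 3x². Iterate:
  r_0 = 4 (mod 7)
  r_1 = 18 (mod 49)
Final: r = 18 with f(r) ≡ 0 mod 7^2.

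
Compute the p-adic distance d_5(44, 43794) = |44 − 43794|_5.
d_5(44, 43794) = 1/3125

Step 1 — x − y = 44 − 43794 = -43750. Step 2 — v_5(-43750) = 5 (factor: -43750 = −(5^5 · 14); the sign does not affect v_p). Step 3 — |x − y|_5 = 5^{-5} = 1/3125.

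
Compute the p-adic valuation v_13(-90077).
v_13(-90077) = 3

v_13(n) is the largest exponent k such that 13^k divides n. Factor out: -90077 = -13^3 · 41. (Sign doesn't affect v_p.) So v_13(-90077) = 3.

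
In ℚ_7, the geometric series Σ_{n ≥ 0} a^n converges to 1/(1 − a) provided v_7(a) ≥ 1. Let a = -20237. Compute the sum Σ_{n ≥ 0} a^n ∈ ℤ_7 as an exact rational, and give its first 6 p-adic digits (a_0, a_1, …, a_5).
Σ a^n = 1/(1 − a) = 1/20238;  first 6 digits = (1, 0, 0, 4, 5, 5)

v_7(a) = 3 ≥ 1, so the series converges in ℤ_7 to 1/(1 − a) = 1/(1 − (-20237)) = 1/20238. Expand this rational in ℤ_7: compute digits iteratively via d_i = x_i mod 7, x_{i+1} = (x_i − d_i)/7. The first 6 digits are (1, 0, 0, 4, 5, 5).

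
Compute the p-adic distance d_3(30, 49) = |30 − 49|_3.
d_3(30, 49) = 1

Step 1 — x − y = 30 − 49 = -19. Step 2 — v_3(-19) = 0 (factor: -19 = −(3^0 · 19); the sign does not affect v_p). Step 3 — |x − y|_3 = 3^{0} = 1.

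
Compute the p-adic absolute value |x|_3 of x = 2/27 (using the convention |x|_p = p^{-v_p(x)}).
|2/27|_3 = 27

Step 1 — compute v_3(x) by factoring powers of 3 out of the numerator and denominator: v_3(2/27) = -3. Step 2 — apply |x|_p = p^{-v_p(x)} = 3^{3} = 27.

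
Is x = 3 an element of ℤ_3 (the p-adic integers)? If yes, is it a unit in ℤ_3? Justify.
x ∈ ℤ_3 but not a unit; v_3(x) = 1 > 0

ℤ_3 = {x ∈ ℚ_3 : v_3(x) ≥ 0} and ℤ_3^× = {x ∈ ℤ_3 : v_3(x) = 0}. Here v_3(3) = v_3(num) − v_3(den) = 1; compare against these criteria.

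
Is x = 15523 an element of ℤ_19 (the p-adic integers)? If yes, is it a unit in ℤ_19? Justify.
x ∈ ℤ_19 but not a unit; v_19(x) = 2 > 0

ℤ_19 = {x ∈ ℚ_19 : v_19(x) ≥ 0} and ℤ_19^× = {x ∈ ℤ_19 : v_19(x) = 0}. Here v_19(15523) = v_19(num) − v_19(den) = 2; compare against these criteria.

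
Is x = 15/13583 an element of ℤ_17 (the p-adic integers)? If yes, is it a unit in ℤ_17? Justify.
x ∉ ℤ_17 (v_17(x) = -2 < 0)

ℤ_17 = {x ∈ ℚ_17 : v_17(x) ≥ 0} and ℤ_17^× = {x ∈ ℤ_17 : v_17(x) = 0}. Here v_17(15/13583) = v_17(num) − v_17(den) = -2; compare against these criteria.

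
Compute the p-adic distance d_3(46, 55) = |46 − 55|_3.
d_3(46, 55) = 1/9

Step 1 — x − y = 46 − 55 = -9. Step 2 — v_3(-9) = 2 (factor: -9 = −(3^2 · 1); the sign does not affect v_p). Step 3 — |x − y|_3 = 3^{-2} = 1/9.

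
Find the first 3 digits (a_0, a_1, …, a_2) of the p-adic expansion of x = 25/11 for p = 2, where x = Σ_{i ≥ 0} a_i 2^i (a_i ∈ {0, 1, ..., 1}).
(a_0, …, a_2) = (1, 1, 0)

v_2(25/11) = 0 (numerator and denominator both coprime to 2), so x ∈ ℤ_2^×. Compute digits iteratively via a_i = x_i mod 2, x_{i+1} = (x_i − a_i)/2, with x_0 = x:
  x_0 = 25/11;  a_0 = 1;  x_1 = (x_0 − 1)/2 = 7/11
  x_1 = 7/11;  a_1 = 1;  x_2 = (x_1 − 1)/2 = -2/11
  x_2 = -2/11;  a_2 = 0;  x_3 = (x_2 − 0)/2 = -1/11
Digits: (1, 1, 0).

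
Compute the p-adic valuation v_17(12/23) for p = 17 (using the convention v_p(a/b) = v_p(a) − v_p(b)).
v_17(12/23) = 0

Factor powers of 17 from the numerator and denominator of the reduced fraction: 12 = 17^0 · 12 and 23 = 17^0 · 23. Apply v_p(a/b) = v_p(a) − v_p(b): v_17(12/23) = 0 − 0 = 0.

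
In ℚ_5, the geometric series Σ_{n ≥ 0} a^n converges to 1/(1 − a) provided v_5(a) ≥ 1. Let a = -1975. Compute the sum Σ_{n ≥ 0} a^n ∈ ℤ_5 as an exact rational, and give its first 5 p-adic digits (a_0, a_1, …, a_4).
Σ a^n = 1/(1 − a) = 1/1976;  first 5 digits = (1, 0, 1, 4, 2)

v_5(a) = 2 ≥ 1, so the series converges in ℤ_5 to 1/(1 − a) = 1/(1 − (-1975)) = 1/1976. Expand this rational in ℤ_5: compute digits iteratively via d_i = x_i mod 5, x_{i+1} = (x_i − d_i)/5. The first 5 digits are (1, 0, 1, 4, 2).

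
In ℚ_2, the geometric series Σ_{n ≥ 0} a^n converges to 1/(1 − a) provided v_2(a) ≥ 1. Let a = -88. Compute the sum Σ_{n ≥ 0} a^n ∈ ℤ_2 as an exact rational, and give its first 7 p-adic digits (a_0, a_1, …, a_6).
Σ a^n = 1/(1 − a) = 1/89;  first 7 digits = (1, 0, 0, 1, 0, 1, 1)

v_2(a) = 3 ≥ 1, so the series converges in ℤ_2 to 1/(1 − a) = 1/(1 − (-88)) = 1/89. Expand this rational in ℤ_2: compute digits iteratively via d_i = x_i mod 2, x_{i+1} = (x_i − d_i)/2. The first 7 digits are (1, 0, 0, 1, 0, 1, 1).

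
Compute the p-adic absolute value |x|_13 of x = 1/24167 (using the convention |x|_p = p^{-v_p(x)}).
|1/24167|_13 = 2197

Step 1 — compute v_13(x) by factoring powers of 13 out of the numerator and denominator: v_13(1/24167) = -3. Step 2 — apply |x|_p = p^{-v_p(x)} = 13^{3} = 2197.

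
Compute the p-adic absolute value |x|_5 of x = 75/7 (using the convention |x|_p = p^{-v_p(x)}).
|75/7|_5 = 1/25

Step 1 — compute v_5(x) by factoring powers of 5 out of the numerator and denominator: v_5(75/7) = 2. Step 2 — apply |x|_p = p^{-v_p(x)} = 5^{-2} = 1/25.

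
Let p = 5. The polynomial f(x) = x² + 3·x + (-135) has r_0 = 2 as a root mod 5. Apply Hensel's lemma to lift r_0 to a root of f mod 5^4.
r_3 = 377 (mod 625)

Hensel: r_{i+1} = r_i − f(r_i)·(f′(r_i))^{-1} mod 5^{i+2}, f′(x) = 2x + 3. Iterate:
  r_0 = 2 (mod 5)
  r_1 = 2 (mod 25)
  r_2 = 2 (mod 125)
  r_3 = 377 (mod 625)
Final: r = 377 satisfies f(r) ≡ 0 mod 5^4.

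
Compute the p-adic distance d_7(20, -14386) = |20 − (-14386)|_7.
d_7(20, -14386) = 1/2401

Step 1 — x − y = 20 − (-14386) = 14406. Step 2 — v_7(14406) = 4 (factor: 14406 = (7^4 · 6); the sign does not affect v_p). Step 3 — |x − y|_7 = 7^{-4} = 1/2401.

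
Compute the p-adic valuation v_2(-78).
v_2(-78) = 1

v_2(n) is the largest exponent k such that 2^k divides n. Factor out: -78 = -2^1 · 39. (Sign doesn't affect v_p.) So v_2(-78) = 1.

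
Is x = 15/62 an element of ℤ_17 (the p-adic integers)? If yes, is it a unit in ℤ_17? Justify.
x ∈ ℤ_17^× (unit); v_17(x) = 0

ℤ_17 = {x ∈ ℚ_17 : v_17(x) ≥ 0} and ℤ_17^× = {x ∈ ℤ_17 : v_17(x) = 0}. Here v_17(15/62) = v_17(num) − v_17(den) = 0; compare against these criteria.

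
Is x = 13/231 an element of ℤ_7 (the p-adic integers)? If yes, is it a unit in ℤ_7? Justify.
x ∉ ℤ_7 (v_7(x) = -1 < 0)

ℤ_7 = {x ∈ ℚ_7 : v_7(x) ≥ 0} and ℤ_7^× = {x ∈ ℤ_7 : v_7(x) = 0}. Here v_7(13/231) = v_7(num) − v_7(den) = -1; compare against these criteria.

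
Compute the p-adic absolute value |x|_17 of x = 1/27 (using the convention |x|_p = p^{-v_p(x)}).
|1/27|_17 = 1

Step 1 — compute v_17(x) by factoring powers of 17 out of the numerator and denominator: v_17(1/27) = 0. Step 2 — apply |x|_p = p^{-v_p(x)} = 17^{0} = 1.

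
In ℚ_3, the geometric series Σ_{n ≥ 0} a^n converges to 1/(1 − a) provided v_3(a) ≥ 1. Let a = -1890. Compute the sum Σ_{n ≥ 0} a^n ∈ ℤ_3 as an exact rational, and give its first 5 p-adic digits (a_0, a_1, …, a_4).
Σ a^n = 1/(1 − a) = 1/1891;  first 5 digits = (1, 0, 0, 2, 0)

v_3(a) = 3 ≥ 1, so the series converges in ℤ_3 to 1/(1 − a) = 1/(1 − (-1890)) = 1/1891. Expand this rational in ℤ_3: compute digits iteratively via d_i = x_i mod 3, x_{i+1} = (x_i − d_i)/3. The first 5 digits are (1, 0, 0, 2, 0).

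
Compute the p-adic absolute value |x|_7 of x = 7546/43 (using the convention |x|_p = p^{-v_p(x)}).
|7546/43|_7 = 1/343

Step 1 — compute v_7(x) by factoring powers of 7 out of the numerator and denominator: v_7(7546/43) = 3. Step 2 — apply |x|_p = p^{-v_p(x)} = 7^{-3} = 1/343.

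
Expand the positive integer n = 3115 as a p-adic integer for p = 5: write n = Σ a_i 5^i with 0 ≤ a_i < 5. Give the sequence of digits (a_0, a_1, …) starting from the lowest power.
(a_0, a_1, …) = (0, 3, 4, 4, 4)

Repeated division by 5 gives the digits low-to-high: 3115 = 3·5^1 + 4·5^2 + 4·5^3 + 4·5^4. Digit sequence: (0, 3, 4, 4, 4).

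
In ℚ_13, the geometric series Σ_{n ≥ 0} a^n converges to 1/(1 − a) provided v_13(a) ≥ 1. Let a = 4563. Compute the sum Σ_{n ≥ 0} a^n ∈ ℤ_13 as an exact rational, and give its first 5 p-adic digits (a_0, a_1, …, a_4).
Σ a^n = 1/(1 − a) = -1/4562;  first 5 digits = (1, 0, 1, 2, 1)

v_13(a) = 2 ≥ 1, so the series converges in ℤ_13 to 1/(1 − a) = 1/(1 − 4563) = -1/4562. Expand this rational in ℤ_13: compute digits iteratively via d_i = x_i mod 13, x_{i+1} = (x_i − d_i)/13. The first 5 digits are (1, 0, 1, 2, 1).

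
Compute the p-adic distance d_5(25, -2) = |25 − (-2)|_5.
d_5(25, -2) = 1

Step 1 — x − y = 25 − (-2) = 27. Step 2 — v_5(27) = 0 (factor: 27 = (5^0 · 27); the sign does not affect v_p). Step 3 — |x − y|_5 = 5^{0} = 1.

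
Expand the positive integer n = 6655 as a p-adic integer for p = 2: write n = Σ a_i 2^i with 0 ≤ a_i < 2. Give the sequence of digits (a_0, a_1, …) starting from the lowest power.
(a_0, a_1, …) = (1, 1, 1, 1, 1, 1, 1, 1, 1, 0, 0, 1, 1)

Repeated division by 2 gives the digits low-to-high: 6655 = 1 + 1·2^1 + 1·2^2 + 1·2^3 + 1·2^4 + 1·2^5 + 1·2^6 + 1·2^7 + 1·2^8 + 1·2^11 + 1·2^12. Digit sequence: (1, 1, 1, 1, 1, 1, 1, 1, 1, 0, 0, 1, 1).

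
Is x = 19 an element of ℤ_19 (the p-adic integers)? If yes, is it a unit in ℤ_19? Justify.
x ∈ ℤ_19 but not a unit; v_19(x) = 1 > 0

ℤ_19 = {x ∈ ℚ_19 : v_19(x) ≥ 0} and ℤ_19^× = {x ∈ ℤ_19 : v_19(x) = 0}. Here v_19(19) = v_19(num) − v_19(den) = 1; compare against these criteria.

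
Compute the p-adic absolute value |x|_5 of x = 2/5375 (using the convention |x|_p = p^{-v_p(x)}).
|2/5375|_5 = 125

Step 1 — compute v_5(x) by factoring powers of 5 out of the numerator and denominator: v_5(2/5375) = -3. Step 2 — apply |x|_p = p^{-v_p(x)} = 5^{3} = 125.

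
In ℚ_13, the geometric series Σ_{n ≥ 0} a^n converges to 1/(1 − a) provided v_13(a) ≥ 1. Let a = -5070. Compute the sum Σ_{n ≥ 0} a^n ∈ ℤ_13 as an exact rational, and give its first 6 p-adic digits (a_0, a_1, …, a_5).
Σ a^n = 1/(1 − a) = 1/5071;  first 6 digits = (1, 0, 9, 10, 2, 4)

v_13(a) = 2 ≥ 1, so the series converges in ℤ_13 to 1/(1 − a) = 1/(1 − (-5070)) = 1/5071. Expand this rational in ℤ_13: compute digits iteratively via d_i = x_i mod 13, x_{i+1} = (x_i − d_i)/13. The first 6 digits are (1, 0, 9, 10, 2, 4).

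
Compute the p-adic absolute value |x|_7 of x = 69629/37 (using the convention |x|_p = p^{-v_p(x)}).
|69629/37|_7 = 1/2401

Step 1 — compute v_7(x) by factoring powers of 7 out of the numerator and denominator: v_7(69629/37) = 4. Step 2 — apply |x|_p = p^{-v_p(x)} = 7^{-4} = 1/2401.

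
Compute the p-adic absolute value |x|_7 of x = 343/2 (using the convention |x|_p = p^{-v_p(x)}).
|343/2|_7 = 1/343

Step 1 — compute v_7(x) by factoring powers of 7 out of the numerator and denominator: v_7(343/2) = 3. Step 2 — apply |x|_p = p^{-v_p(x)} = 7^{-3} = 1/343.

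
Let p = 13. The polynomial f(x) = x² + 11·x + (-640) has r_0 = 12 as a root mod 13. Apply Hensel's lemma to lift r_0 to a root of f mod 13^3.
r_2 = 1104 (mod 2197)

Hensel: r_{i+1} = r_i − f(r_i)·(f′(r_i))^{-1} mod 13^{i+2}, f′(x) = 2x + 11. Iterate:
  r_0 = 12 (mod 13)
  r_1 = 90 (mod 169)
  r_2 = 1104 (mod 2197)
Final: r = 1104 satisfies f(r) ≡ 0 mod 13^3.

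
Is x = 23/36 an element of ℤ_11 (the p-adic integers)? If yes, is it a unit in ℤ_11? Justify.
x ∈ ℤ_11^× (unit); v_11(x) = 0

ℤ_11 = {x ∈ ℚ_11 : v_11(x) ≥ 0} and ℤ_11^× = {x ∈ ℤ_11 : v_11(x) = 0}. Here v_11(23/36) = v_11(num) − v_11(den) = 0; compare against these criteria.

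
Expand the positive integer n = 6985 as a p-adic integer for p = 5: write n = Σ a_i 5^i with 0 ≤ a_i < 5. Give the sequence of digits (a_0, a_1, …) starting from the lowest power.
(a_0, a_1, …) = (0, 2, 4, 0, 1, 2)

Repeated division by 5 gives the digits low-to-high: 6985 = 2·5^1 + 4·5^2 + 1·5^4 + 2·5^5. Digit sequence: (0, 2, 4, 0, 1, 2).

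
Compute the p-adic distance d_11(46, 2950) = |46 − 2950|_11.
d_11(46, 2950) = 1/121

Step 1 — x − y = 46 − 2950 = -2904. Step 2 — v_11(-2904) = 2 (factor: -2904 = −(11^2 · 24); the sign does not affect v_p). Step 3 — |x − y|_11 = 11^{-2} = 1/121.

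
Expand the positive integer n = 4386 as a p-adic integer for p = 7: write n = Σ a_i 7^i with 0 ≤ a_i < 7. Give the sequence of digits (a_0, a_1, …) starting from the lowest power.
(a_0, a_1, …) = (4, 3, 5, 5, 1)

Repeated division by 7 gives the digits low-to-high: 4386 = 4 + 3·7^1 + 5·7^2 + 5·7^3 + 1·7^4. Digit sequence: (4, 3, 5, 5, 1).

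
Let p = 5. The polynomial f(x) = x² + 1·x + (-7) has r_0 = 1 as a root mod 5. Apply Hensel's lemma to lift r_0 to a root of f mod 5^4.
r_3 = 386 (mod 625)

Hensel: r_{i+1} = r_i − f(r_i)·(f′(r_i))^{-1} mod 5^{i+2}, f′(x) = 2x + 1. Iterate:
  r_0 = 1 (mod 5)
  r_1 = 11 (mod 25)
  r_2 = 11 (mod 125)
  r_3 = 386 (mod 625)
Final: r = 386 satisfies f(r) ≡ 0 mod 5^4.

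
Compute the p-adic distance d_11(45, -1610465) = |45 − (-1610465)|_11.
d_11(45, -1610465) = 1/161051

Step 1 — x − y = 45 − (-1610465) = 1610510. Step 2 — v_11(1610510) = 5 (factor: 1610510 = (11^5 · 10); the sign does not affect v_p). Step 3 — |x − y|_11 = 11^{-5} = 1/161051.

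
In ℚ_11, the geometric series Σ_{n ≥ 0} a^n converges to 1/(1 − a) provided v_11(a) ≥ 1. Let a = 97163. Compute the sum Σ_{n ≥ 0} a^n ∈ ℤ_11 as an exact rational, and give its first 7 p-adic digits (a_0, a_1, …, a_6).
Σ a^n = 1/(1 − a) = -1/97162;  first 7 digits = (1, 0, 0, 7, 6, 0, 5)

v_11(a) = 3 ≥ 1, so the series converges in ℤ_11 to 1/(1 − a) = 1/(1 − 97163) = -1/97162. Expand this rational in ℤ_11: compute digits iteratively via d_i = x_i mod 11, x_{i+1} = (x_i − d_i)/11. The first 7 digits are (1, 0, 0, 7, 6, 0, 5).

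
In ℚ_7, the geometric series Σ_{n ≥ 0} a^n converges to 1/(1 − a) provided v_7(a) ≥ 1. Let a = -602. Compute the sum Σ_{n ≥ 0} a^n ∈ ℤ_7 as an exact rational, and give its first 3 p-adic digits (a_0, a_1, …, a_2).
Σ a^n = 1/(1 − a) = 1/603;  first 3 digits = (1, 5, 5)

v_7(a) = 1 ≥ 1, so the series converges in ℤ_7 to 1/(1 − a) = 1/(1 − (-602)) = 1/603. Expand this rational in ℤ_7: compute digits iteratively via d_i = x_i mod 7, x_{i+1} = (x_i − d_i)/7. The first 3 digits are (1, 5, 5).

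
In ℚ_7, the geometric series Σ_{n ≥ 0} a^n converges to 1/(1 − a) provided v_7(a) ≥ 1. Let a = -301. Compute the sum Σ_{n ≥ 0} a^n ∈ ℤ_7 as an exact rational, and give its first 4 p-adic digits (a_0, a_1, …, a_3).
Σ a^n = 1/(1 − a) = 1/302;  first 4 digits = (1, 6, 1, 3)

v_7(a) = 1 ≥ 1, so the series converges in ℤ_7 to 1/(1 − a) = 1/(1 − (-301)) = 1/302. Expand this rational in ℤ_7: compute digits iteratively via d_i = x_i mod 7, x_{i+1} = (x_i − d_i)/7. The first 4 digits are (1, 6, 1, 3).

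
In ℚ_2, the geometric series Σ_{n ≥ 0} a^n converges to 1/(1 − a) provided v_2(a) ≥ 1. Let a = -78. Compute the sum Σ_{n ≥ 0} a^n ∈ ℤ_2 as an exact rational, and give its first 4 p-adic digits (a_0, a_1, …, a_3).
Σ a^n = 1/(1 − a) = 1/79;  first 4 digits = (1, 1, 1, 1)

v_2(a) = 1 ≥ 1, so the series converges in ℤ_2 to 1/(1 − a) = 1/(1 − (-78)) = 1/79. Expand this rational in ℤ_2: compute digits iteratively via d_i = x_i mod 2, x_{i+1} = (x_i − d_i)/2. The first 4 digits are (1, 1, 1, 1).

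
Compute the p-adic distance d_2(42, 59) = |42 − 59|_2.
d_2(42, 59) = 1

Step 1 — x − y = 42 − 59 = -17. Step 2 — v_2(-17) = 0 (factor: -17 = −(2^0 · 17); the sign does not affect v_p). Step 3 — |x − y|_2 = 2^{0} = 1.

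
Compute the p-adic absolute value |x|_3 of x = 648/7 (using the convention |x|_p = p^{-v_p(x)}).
|648/7|_3 = 1/81

Step 1 — compute v_3(x) by factoring powers of 3 out of the numerator and denominator: v_3(648/7) = 4. Step 2 — apply |x|_p = p^{-v_p(x)} = 3^{-4} = 1/81.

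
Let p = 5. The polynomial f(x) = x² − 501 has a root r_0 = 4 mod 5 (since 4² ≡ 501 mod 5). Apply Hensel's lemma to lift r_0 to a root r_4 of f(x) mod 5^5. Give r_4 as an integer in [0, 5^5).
r_4 = 2874 (mod 3125)

Hensel's recurrence: r_{i+1} = r_i − f(r_i)·(f′(r_i))^{-1} mod 5^{i+2}, with f′(x) = 2x. Iterate:
  r_0 = 4 (mod 5)
  r_1 = 24 (mod 25)
  r_2 = 124 (mod 125)
  r_3 = 374 (mod 625)
  r_4 = 2874 (mod 3125)
Final: r_4 = 2874, and one checks f(r_4) ≡ 0 mod 5^5.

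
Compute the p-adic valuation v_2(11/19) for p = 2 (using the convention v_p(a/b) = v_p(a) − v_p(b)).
v_2(11/19) = 0

Factor powers of 2 from the numerator and denominator of the reduced fraction: 11 = 2^0 · 11 and 19 = 2^0 · 19. Apply v_p(a/b) = v_p(a) − v_p(b): v_2(11/19) = 0 − 0 = 0.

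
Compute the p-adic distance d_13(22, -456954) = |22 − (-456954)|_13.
d_13(22, -456954) = 1/28561

Step 1 — x − y = 22 − (-456954) = 456976. Step 2 — v_13(456976) = 4 (factor: 456976 = (13^4 · 16); the sign does not affect v_p). Step 3 — |x − y|_13 = 13^{-4} = 1/28561.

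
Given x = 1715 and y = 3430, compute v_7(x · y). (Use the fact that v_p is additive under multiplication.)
v_7(5882450) = 6

v_p(x) = 3 (factor: 1715 = 7^3 · 5); v_p(y) = 3 (factor: 3430 = 7^3 · 10). Additivity: v_p(xy) = v_p(x) + v_p(y) = 3 + 3 = 6. (Direct check: xy = 5882450 = 7^6 · (50).)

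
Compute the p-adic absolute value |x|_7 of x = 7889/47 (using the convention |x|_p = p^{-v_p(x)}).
|7889/47|_7 = 1/343

Step 1 — compute v_7(x) by factoring powers of 7 out of the numerator and denominator: v_7(7889/47) = 3. Step 2 — apply |x|_p = p^{-v_p(x)} = 7^{-3} = 1/343.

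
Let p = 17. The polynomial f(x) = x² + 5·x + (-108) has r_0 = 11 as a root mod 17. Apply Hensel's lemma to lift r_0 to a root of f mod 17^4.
r_3 = 59596 (mod 83521)

Hensel: r_{i+1} = r_i − f(r_i)·(f′(r_i))^{-1} mod 17^{i+2}, f′(x) = 2x + 5. Iterate:
  r_0 = 11 (mod 17)
  r_1 = 62 (mod 289)
  r_2 = 640 (mod 4913)
  r_3 = 59596 (mod 83521)
Final: r = 59596 satisfies f(r) ≡ 0 mod 17^4.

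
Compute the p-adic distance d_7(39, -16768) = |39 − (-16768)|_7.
d_7(39, -16768) = 1/16807

Step 1 — x − y = 39 − (-16768) = 16807. Step 2 — v_7(16807) = 5 (factor: 16807 = (7^5 · 1); the sign does not affect v_p). Step 3 — |x − y|_7 = 7^{-5} = 1/16807.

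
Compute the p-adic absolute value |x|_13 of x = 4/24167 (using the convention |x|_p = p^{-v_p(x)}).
|4/24167|_13 = 2197

Step 1 — compute v_13(x) by factoring powers of 13 out of the numerator and denominator: v_13(4/24167) = -3. Step 2 — apply |x|_p = p^{-v_p(x)} = 13^{3} = 2197.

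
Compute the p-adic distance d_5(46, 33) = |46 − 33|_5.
d_5(46, 33) = 1

Step 1 — x − y = 46 − 33 = 13. Step 2 — v_5(13) = 0 (factor: 13 = (5^0 · 13); the sign does not affect v_p). Step 3 — |x − y|_5 = 5^{0} = 1.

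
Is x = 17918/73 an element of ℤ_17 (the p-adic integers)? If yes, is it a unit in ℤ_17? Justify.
x ∈ ℤ_17 but not a unit; v_17(x) = 2 > 0

ℤ_17 = {x ∈ ℚ_17 : v_17(x) ≥ 0} and ℤ_17^× = {x ∈ ℤ_17 : v_17(x) = 0}. Here v_17(17918/73) = v_17(num) − v_17(den) = 2; compare against these criteria.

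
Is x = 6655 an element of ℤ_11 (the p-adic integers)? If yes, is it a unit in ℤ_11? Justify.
x ∈ ℤ_11 but not a unit; v_11(x) = 3 > 0

ℤ_11 = {x ∈ ℚ_11 : v_11(x) ≥ 0} and ℤ_11^× = {x ∈ ℤ_11 : v_11(x) = 0}. Here v_11(6655) = v_11(num) − v_11(den) = 3; compare against these criteria.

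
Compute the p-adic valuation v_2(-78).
v_2(-78) = 1

v_2(n) is the largest exponent k such that 2^k divides n. Factor out: -78 = -2^1 · 39. (Sign doesn't affect v_p.) So v_2(-78) = 1.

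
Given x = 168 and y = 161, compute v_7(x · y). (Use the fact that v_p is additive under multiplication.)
v_7(27048) = 2

v_p(x) = 1 (factor: 168 = 7^1 · 24); v_p(y) = 1 (factor: 161 = 7^1 · 23). Additivity: v_p(xy) = v_p(x) + v_p(y) = 1 + 1 = 2. (Direct check: xy = 27048 = 7^2 · (552).)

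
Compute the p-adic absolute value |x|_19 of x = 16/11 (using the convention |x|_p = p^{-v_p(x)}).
|16/11|_19 = 1

Step 1 — compute v_19(x) by factoring powers of 19 out of the numerator and denominator: v_19(16/11) = 0. Step 2 — apply |x|_p = p^{-v_p(x)} = 19^{0} = 1.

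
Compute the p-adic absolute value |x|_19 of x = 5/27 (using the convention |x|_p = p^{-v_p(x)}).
|5/27|_19 = 1

Step 1 — compute v_19(x) by factoring powers of 19 out of the numerator and denominator: v_19(5/27) = 0. Step 2 — apply |x|_p = p^{-v_p(x)} = 19^{0} = 1.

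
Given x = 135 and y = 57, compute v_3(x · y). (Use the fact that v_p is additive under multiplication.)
v_3(7695) = 4

v_p(x) = 3 (factor: 135 = 3^3 · 5); v_p(y) = 1 (factor: 57 = 3^1 · 19). Additivity: v_p(xy) = v_p(x) + v_p(y) = 3 + 1 = 4. (Direct check: xy = 7695 = 3^4 · (95).)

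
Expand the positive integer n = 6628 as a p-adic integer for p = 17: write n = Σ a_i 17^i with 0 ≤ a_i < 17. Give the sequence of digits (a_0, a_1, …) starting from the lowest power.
(a_0, a_1, …) = (15, 15, 5, 1)

Repeated division by 17 gives the digits low-to-high: 6628 = 15 + 15·17^1 + 5·17^2 + 1·17^3. Digit sequence: (15, 15, 5, 1).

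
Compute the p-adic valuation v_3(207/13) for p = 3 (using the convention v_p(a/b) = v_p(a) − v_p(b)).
v_3(207/13) = 2

Factor powers of 3 from the numerator and denominator of the reduced fraction: 207 = 3^2 · 23 and 13 = 3^0 · 13. Apply v_p(a/b) = v_p(a) − v_p(b): v_3(207/13) = 2 − 0 = 2.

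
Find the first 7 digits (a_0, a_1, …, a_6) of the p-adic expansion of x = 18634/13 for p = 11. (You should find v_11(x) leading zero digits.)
(a_0, …, a_6) = (0, 0, 0, 7, 2, 4, 3)

v_11(18634/13) = 3, so a_0 = ... = a_2 = 0. Factor out: x = 11^3 · u with u = 14/13 a unit in ℤ_11. Expand u iteratively via a_{v+i} = u_i mod 11, u_{i+1} = (u_i − a_{v+i})/11:
  u_0 = 14/13;  a_3 = 7;  u_1 = (u_0 − 7)/11 = -7/13
  u_1 = -7/13;  a_4 = 2;  u_2 = (u_1 − 2)/11 = -3/13
  u_2 = -3/13;  a_5 = 4;  u_3 = (u_2 − 4)/11 = -5/13
  u_3 = -5/13;  a_6 = 3;  u_4 = (u_3 − 3)/11 = -4/13
Digits: (0, 0, 0, 7, 2, 4, 3).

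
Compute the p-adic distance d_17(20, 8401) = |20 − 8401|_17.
d_17(20, 8401) = 1/289

Step 1 — x − y = 20 − 8401 = -8381. Step 2 — v_17(-8381) = 2 (factor: -8381 = −(17^2 · 29); the sign does not affect v_p). Step 3 — |x − y|_17 = 17^{-2} = 1/289.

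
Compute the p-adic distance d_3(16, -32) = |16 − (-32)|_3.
d_3(16, -32) = 1/3

Step 1 — x − y = 16 − (-32) = 48. Step 2 — v_3(48) = 1 (factor: 48 = (3^1 · 16); the sign does not affect v_p). Step 3 — |x − y|_3 = 3^{-1} = 1/3.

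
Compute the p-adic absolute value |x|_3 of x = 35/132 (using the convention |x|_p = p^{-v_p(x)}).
|35/132|_3 = 3

Step 1 — compute v_3(x) by factoring powers of 3 out of the numerator and denominator: v_3(35/132) = -1. Step 2 — apply |x|_p = p^{-v_p(x)} = 3^{1} = 3.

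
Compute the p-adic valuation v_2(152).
v_2(152) = 3

v_2(n) is the largest exponent k such that 2^k divides n. Factor out: 152 = 2^3 · 19. (Sign doesn't affect v_p.) So v_2(152) = 3.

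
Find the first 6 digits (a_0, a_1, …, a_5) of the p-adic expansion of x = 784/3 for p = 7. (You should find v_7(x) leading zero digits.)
(a_0, …, a_5) = (0, 0, 3, 5, 4, 4)

v_7(784/3) = 2, so a_0 = ... = a_1 = 0. Factor out: x = 7^2 · u with u = 16/3 a unit in ℤ_7. Expand u iteratively via a_{v+i} = u_i mod 7, u_{i+1} = (u_i − a_{v+i})/7:
  u_0 = 16/3;  a_2 = 3;  u_1 = (u_0 − 3)/7 = 1/3
  u_1 = 1/3;  a_3 = 5;  u_2 = (u_1 − 5)/7 = -2/3
  u_2 = -2/3;  a_4 = 4;  u_3 = (u_2 − 4)/7 = -2/3
  u_3 = -2/3;  a_5 = 4;  u_4 = (u_3 − 4)/7 = -2/3
Digits: (0, 0, 3, 5, 4, 4).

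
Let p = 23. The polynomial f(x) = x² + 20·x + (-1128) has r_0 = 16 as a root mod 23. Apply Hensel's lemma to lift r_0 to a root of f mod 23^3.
r_2 = 10159 (mod 12167)

Hensel: r_{i+1} = r_i − f(r_i)·(f′(r_i))^{-1} mod 23^{i+2}, f′(x) = 2x + 20. Iterate:
  r_0 = 16 (mod 23)
  r_1 = 108 (mod 529)
  r_2 = 10159 (mod 12167)
Final: r = 10159 satisfies f(r) ≡ 0 mod 23^3.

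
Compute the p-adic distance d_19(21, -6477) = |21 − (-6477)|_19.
d_19(21, -6477) = 1/361

Step 1 — x − y = 21 − (-6477) = 6498. Step 2 — v_19(6498) = 2 (factor: 6498 = (19^2 · 18); the sign does not affect v_p). Step 3 — |x − y|_19 = 19^{-2} = 1/361.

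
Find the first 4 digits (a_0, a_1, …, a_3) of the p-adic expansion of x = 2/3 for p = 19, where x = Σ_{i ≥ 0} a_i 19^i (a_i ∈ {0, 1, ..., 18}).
(a_0, …, a_3) = (7, 6, 6, 6)

v_19(2/3) = 0 (numerator and denominator both coprime to 19), so x ∈ ℤ_19^×. Compute digits iteratively via a_i = x_i mod 19, x_{i+1} = (x_i − a_i)/19, with x_0 = x:
  x_0 = 2/3;  a_0 = 7;  x_1 = (x_0 − 7)/19 = -1/3
  x_1 = -1/3;  a_1 = 6;  x_2 = (x_1 − 6)/19 = -1/3
  x_2 = -1/3;  a_2 = 6;  x_3 = (x_2 − 6)/19 = -1/3
  x_3 = -1/3;  a_3 = 6;  x_4 = (x_3 − 6)/19 = -1/3
Digits: (7, 6, 6, 6).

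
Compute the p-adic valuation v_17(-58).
v_17(-58) = 0

v_17(n) is the largest exponent k such that 17^k divides n. Factor out: -58 = -17^0 · 58. (Sign doesn't affect v_p.) So v_17(-58) = 0.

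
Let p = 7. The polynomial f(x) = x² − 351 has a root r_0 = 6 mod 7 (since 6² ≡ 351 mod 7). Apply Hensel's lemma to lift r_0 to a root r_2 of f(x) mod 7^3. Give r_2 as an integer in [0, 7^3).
r_2 = 216 (mod 343)

Hensel's recurrence: r_{i+1} = r_i − f(r_i)·(f′(r_i))^{-1} mod 7^{i+2}, with f′(x) = 2x. Iterate:
  r_0 = 6 (mod 7)
  r_1 = 20 (mod 49)
  r_2 = 216 (mod 343)
Final: r_2 = 216, and one checks f(r_2) ≡ 0 mod 7^3.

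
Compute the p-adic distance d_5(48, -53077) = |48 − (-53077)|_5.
d_5(48, -53077) = 1/3125

Step 1 — x − y = 48 − (-53077) = 53125. Step 2 — v_5(53125) = 5 (factor: 53125 = (5^5 · 17); the sign does not affect v_p). Step 3 — |x − y|_5 = 5^{-5} = 1/3125.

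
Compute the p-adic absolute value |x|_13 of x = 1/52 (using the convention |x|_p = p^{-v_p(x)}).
|1/52|_13 = 13

Step 1 — compute v_13(x) by factoring powers of 13 out of the numerator and denominator: v_13(1/52) = -1. Step 2 — apply |x|_p = p^{-v_p(x)} = 13^{1} = 13.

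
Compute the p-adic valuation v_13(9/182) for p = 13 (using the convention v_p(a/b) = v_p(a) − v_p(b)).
v_13(9/182) = -1

Factor powers of 13 from the numerator and denominator of the reduced fraction: 9 = 13^0 · 9 and 182 = 13^1 · 14. Apply v_p(a/b) = v_p(a) − v_p(b): v_13(9/182) = 0 − 1 = -1.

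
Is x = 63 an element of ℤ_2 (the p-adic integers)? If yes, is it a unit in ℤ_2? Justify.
x ∈ ℤ_2^× (unit); v_2(x) = 0

ℤ_2 = {x ∈ ℚ_2 : v_2(x) ≥ 0} and ℤ_2^× = {x ∈ ℤ_2 : v_2(x) = 0}. Here v_2(63) = v_2(num) − v_2(den) = 0; compare against these criteria.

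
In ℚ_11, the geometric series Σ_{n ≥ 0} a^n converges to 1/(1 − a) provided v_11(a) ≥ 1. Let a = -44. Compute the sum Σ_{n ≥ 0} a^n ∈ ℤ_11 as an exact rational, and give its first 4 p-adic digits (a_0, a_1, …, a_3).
Σ a^n = 1/(1 − a) = 1/45;  first 4 digits = (1, 7, 4, 3)

v_11(a) = 1 ≥ 1, so the series converges in ℤ_11 to 1/(1 − a) = 1/(1 − (-44)) = 1/45. Expand this rational in ℤ_11: compute digits iteratively via d_i = x_i mod 11, x_{i+1} = (x_i − d_i)/11. The first 4 digits are (1, 7, 4, 3).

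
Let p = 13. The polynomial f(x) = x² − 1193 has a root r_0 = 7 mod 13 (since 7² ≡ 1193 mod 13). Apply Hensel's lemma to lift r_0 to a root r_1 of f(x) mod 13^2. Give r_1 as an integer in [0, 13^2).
r_1 = 137 (mod 169)

Hensel's recurrence: r_{i+1} = r_i − f(r_i)·(f′(r_i))^{-1} mod 13^{i+2}, with f′(x) = 2x. Iterate:
  r_0 = 7 (mod 13)
  r_1 = 137 (mod 169)
Final: r_1 = 137, and one checks f(r_1) ≡ 0 mod 13^2.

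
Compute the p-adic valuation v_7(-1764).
v_7(-1764) = 2

v_7(n) is the largest exponent k such that 7^k divides n. Factor out: -1764 = -7^2 · 36. (Sign doesn't affect v_p.) So v_7(-1764) = 2.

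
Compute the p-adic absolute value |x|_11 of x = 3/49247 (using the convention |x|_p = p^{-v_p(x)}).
|3/49247|_11 = 1331

Step 1 — compute v_11(x) by factoring powers of 11 out of the numerator and denominator: v_11(3/49247) = -3. Step 2 — apply |x|_p = p^{-v_p(x)} = 11^{3} = 1331.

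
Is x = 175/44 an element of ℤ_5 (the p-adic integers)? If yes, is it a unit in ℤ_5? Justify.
x ∈ ℤ_5 but not a unit; v_5(x) = 2 > 0

ℤ_5 = {x ∈ ℚ_5 : v_5(x) ≥ 0} and ℤ_5^× = {x ∈ ℤ_5 : v_5(x) = 0}. Here v_5(175/44) = v_5(num) − v_5(den) = 2; compare against these criteria.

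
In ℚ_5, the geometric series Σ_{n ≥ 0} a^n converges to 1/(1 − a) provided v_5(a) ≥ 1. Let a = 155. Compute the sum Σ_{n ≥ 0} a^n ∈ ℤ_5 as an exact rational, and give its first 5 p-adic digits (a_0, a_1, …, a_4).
Σ a^n = 1/(1 − a) = -1/154;  first 5 digits = (1, 1, 2, 4, 2)

v_5(a) = 1 ≥ 1, so the series converges in ℤ_5 to 1/(1 − a) = 1/(1 − 155) = -1/154. Expand this rational in ℤ_5: compute digits iteratively via d_i = x_i mod 5, x_{i+1} = (x_i − d_i)/5. The first 5 digits are (1, 1, 2, 4, 2).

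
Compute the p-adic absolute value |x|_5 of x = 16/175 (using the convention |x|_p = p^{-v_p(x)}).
|16/175|_5 = 25

Step 1 — compute v_5(x) by factoring powers of 5 out of the numerator and denominator: v_5(16/175) = -2. Step 2 — apply |x|_p = p^{-v_p(x)} = 5^{2} = 25.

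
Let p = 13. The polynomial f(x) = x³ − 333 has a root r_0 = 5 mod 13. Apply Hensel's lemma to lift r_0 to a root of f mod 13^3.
r_2 = 1175 (mod 2197)

Hensel: r_{i+1} = r_i − f(r_i)/f′(r_i) mod 13^{i+2}, where f′(x) = 3x². Iterate:
  r_0 = 5 (mod 13)
  r_1 = 161 (mod 169)
  r_2 = 1175 (mod 2197)
Final: r = 1175 with f(r) ≡ 0 mod 13^3.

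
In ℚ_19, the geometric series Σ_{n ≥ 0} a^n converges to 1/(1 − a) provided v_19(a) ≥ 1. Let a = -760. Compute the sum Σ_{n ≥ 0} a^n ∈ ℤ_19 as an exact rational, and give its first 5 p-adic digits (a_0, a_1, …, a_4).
Σ a^n = 1/(1 − a) = 1/761;  first 5 digits = (1, 17, 1, 0, 15)

v_19(a) = 1 ≥ 1, so the series converges in ℤ_19 to 1/(1 − a) = 1/(1 − (-760)) = 1/761. Expand this rational in ℤ_19: compute digits iteratively via d_i = x_i mod 19, x_{i+1} = (x_i − d_i)/19. The first 5 digits are (1, 17, 1, 0, 15).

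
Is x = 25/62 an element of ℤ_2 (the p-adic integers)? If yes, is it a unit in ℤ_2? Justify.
x ∉ ℤ_2 (v_2(x) = -1 < 0)

ℤ_2 = {x ∈ ℚ_2 : v_2(x) ≥ 0} and ℤ_2^× = {x ∈ ℤ_2 : v_2(x) = 0}. Here v_2(25/62) = v_2(num) − v_2(den) = -1; compare against these criteria.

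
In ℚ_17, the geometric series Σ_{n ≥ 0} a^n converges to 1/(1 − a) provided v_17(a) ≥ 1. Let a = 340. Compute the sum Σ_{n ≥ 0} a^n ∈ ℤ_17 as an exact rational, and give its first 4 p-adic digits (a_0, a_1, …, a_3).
Σ a^n = 1/(1 − a) = -1/339;  first 4 digits = (1, 3, 10, 16)

v_17(a) = 1 ≥ 1, so the series converges in ℤ_17 to 1/(1 − a) = 1/(1 − 340) = -1/339. Expand this rational in ℤ_17: compute digits iteratively via d_i = x_i mod 17, x_{i+1} = (x_i − d_i)/17. The first 4 digits are (1, 3, 10, 16).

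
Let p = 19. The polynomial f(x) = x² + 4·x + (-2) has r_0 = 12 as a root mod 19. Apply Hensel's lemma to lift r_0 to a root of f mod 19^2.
r_1 = 31 (mod 361)

Hensel: r_{i+1} = r_i − f(r_i)·(f′(r_i))^{-1} mod 19^{i+2}, f′(x) = 2x + 4. Iterate:
  r_0 = 12 (mod 19)
  r_1 = 31 (mod 361)
Final: r = 31 satisfies f(r) ≡ 0 mod 19^2.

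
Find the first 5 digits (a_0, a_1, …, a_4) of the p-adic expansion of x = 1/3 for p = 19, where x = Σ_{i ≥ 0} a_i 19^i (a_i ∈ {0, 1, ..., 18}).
(a_0, …, a_4) = (13, 12, 12, 12, 12)

v_19(1/3) = 0 (numerator and denominator both coprime to 19), so x ∈ ℤ_19^×. Compute digits iteratively via a_i = x_i mod 19, x_{i+1} = (x_i − a_i)/19, with x_0 = x:
  x_0 = 1/3;  a_0 = 13;  x_1 = (x_0 − 13)/19 = -2/3
  x_1 = -2/3;  a_1 = 12;  x_2 = (x_1 − 12)/19 = -2/3
  x_2 = -2/3;  a_2 = 12;  x_3 = (x_2 − 12)/19 = -2/3
  x_3 = -2/3;  a_3 = 12;  x_4 = (x_3 − 12)/19 = -2/3
  x_4 = -2/3;  a_4 = 12;  x_5 = (x_4 − 12)/19 = -2/3
Digits: (13, 12, 12, 12, 12).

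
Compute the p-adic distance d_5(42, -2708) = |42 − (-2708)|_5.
d_5(42, -2708) = 1/125

Step 1 — x − y = 42 − (-2708) = 2750. Step 2 — v_5(2750) = 3 (factor: 2750 = (5^3 · 22); the sign does not affect v_p). Step 3 — |x − y|_5 = 5^{-3} = 1/125.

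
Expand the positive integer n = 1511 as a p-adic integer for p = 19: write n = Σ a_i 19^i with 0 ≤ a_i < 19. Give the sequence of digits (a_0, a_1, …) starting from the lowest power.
(a_0, a_1, …) = (10, 3, 4)

Repeated division by 19 gives the digits low-to-high: 1511 = 10 + 3·19^1 + 4·19^2. Digit sequence: (10, 3, 4).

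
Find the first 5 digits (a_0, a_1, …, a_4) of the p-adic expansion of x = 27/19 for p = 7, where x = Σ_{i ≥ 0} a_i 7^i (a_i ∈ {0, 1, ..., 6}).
(a_0, …, a_4) = (4, 0, 4, 2, 0)

v_7(27/19) = 0 (numerator and denominator both coprime to 7), so x ∈ ℤ_7^×. Compute digits iteratively via a_i = x_i mod 7, x_{i+1} = (x_i − a_i)/7, with x_0 = x:
  x_0 = 27/19;  a_0 = 4;  x_1 = (x_0 − 4)/7 = -7/19
  x_1 = -7/19;  a_1 = 0;  x_2 = (x_1 − 0)/7 = -1/19
  x_2 = -1/19;  a_2 = 4;  x_3 = (x_2 − 4)/7 = -11/19
  x_3 = -11/19;  a_3 = 2;  x_4 = (x_3 − 2)/7 = -7/19
  x_4 = -7/19;  a_4 = 0;  x_5 = (x_4 − 0)/7 = -1/19
Digits: (4, 0, 4, 2, 0).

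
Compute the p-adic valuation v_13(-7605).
v_13(-7605) = 2

v_13(n) is the largest exponent k such that 13^k divides n. Factor out: -7605 = -13^2 · 45. (Sign doesn't affect v_p.) So v_13(-7605) = 2.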